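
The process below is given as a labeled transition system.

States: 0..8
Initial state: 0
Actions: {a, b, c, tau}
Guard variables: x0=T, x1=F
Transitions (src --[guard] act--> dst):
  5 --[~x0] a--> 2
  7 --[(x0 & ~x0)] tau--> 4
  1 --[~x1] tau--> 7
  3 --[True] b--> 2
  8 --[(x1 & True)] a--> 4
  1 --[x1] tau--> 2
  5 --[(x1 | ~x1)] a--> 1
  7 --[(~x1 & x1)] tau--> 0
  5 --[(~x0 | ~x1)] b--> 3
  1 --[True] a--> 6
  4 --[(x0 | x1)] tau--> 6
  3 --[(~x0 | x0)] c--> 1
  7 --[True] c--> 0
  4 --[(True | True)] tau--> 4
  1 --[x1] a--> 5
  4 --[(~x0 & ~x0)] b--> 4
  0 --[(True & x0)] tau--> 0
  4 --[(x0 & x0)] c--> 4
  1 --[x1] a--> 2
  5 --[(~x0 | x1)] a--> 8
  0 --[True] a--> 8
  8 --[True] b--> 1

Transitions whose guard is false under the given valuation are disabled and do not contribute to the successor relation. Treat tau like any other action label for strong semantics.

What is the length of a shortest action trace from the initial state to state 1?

Answer: 2

Trace:
BFS to 1:
  Layer 0: {0}
  Layer 1: {8}
  Layer 2: {1}
1 enters at depth 2; path a·b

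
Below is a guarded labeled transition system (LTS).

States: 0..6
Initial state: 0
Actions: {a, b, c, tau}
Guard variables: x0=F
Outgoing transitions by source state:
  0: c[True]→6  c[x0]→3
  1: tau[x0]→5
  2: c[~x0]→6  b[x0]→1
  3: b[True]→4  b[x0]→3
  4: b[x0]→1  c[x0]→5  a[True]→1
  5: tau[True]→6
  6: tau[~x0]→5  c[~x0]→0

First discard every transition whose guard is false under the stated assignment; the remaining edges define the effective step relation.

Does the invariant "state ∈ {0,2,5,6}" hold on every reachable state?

Allowed set {0,2,5,6}
R = {0,5,6}
  0: ok
  5: ok
  6: ok

Answer: INVARIANT HOLDS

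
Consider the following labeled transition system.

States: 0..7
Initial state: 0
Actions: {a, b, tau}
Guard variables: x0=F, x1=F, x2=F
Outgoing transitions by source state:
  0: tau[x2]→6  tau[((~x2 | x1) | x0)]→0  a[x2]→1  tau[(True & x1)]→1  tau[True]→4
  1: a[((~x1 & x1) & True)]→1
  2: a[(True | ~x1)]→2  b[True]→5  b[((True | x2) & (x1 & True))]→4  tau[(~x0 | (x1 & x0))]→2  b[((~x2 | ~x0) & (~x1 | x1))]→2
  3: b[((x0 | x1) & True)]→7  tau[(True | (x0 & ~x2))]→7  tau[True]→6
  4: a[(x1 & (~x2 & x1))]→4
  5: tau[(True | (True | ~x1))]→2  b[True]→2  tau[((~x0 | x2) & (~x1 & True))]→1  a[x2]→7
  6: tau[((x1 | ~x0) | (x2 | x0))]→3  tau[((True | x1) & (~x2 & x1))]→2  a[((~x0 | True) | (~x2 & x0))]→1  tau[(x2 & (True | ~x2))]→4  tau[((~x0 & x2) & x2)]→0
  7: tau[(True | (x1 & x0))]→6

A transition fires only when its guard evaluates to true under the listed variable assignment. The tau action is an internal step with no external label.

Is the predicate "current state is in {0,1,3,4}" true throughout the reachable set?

Inv-set: {0,1,3,4}
Reach set: {0,4}
  0: ok
  4: ok

Answer: INVARIANT HOLDS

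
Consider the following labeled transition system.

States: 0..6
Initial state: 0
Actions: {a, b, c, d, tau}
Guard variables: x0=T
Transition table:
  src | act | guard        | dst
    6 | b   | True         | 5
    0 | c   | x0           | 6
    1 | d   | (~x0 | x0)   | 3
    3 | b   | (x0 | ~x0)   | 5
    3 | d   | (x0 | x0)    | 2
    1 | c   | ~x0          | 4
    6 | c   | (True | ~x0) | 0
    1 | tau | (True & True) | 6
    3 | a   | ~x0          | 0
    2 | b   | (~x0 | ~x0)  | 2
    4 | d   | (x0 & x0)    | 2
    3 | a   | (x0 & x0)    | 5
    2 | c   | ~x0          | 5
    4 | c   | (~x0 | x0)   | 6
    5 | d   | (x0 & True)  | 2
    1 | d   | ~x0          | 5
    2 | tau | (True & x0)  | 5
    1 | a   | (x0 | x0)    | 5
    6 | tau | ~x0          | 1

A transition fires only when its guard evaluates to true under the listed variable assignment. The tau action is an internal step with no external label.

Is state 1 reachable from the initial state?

After dropping false guards: 13 live edges.
L0 = {0}
L1 = {6}  now seen {0,6}
L2 = {5}  now seen {0,5,6}
L3 = {2}  now seen {0,2,5,6}
Reach set: {0,2,5,6}

Answer: UNREACHABLE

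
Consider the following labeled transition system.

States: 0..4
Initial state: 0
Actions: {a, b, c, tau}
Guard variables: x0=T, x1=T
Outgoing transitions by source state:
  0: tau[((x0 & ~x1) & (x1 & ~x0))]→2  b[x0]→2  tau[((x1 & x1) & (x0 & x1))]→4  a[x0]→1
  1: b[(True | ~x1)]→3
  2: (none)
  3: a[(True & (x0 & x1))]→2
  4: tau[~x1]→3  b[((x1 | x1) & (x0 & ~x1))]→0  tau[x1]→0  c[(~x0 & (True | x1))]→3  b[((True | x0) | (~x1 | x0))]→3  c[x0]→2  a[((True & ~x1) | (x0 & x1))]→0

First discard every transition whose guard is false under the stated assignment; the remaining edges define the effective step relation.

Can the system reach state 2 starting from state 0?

Answer: REACHABLE

Analysis:
9 transition(s) survive guard evaluation.
depth 0: {0}
depth 1: {1,2,4}  total {0,1,2,4}
depth 2: {3}  total {0,1,2,3,4}
Reach set: {0,1,2,3,4}
witness 2: b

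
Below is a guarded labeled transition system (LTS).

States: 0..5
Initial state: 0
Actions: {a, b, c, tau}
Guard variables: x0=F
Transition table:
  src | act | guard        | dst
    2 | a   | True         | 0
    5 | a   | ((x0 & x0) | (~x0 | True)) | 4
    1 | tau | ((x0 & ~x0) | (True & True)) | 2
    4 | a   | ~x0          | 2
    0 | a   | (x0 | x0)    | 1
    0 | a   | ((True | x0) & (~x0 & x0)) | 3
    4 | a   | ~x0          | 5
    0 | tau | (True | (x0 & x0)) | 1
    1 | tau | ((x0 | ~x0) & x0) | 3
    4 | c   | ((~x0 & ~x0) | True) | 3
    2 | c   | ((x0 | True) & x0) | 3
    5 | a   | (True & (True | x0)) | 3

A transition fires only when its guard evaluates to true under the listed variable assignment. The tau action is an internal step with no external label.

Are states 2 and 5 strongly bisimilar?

Answer: NOT BISIMILAR

Analysis:
Refine partition for ~:
  round 0: {{0,1,2,3,4,5}}
  round 1: {{0,1},{2,5},{3},{4}}
  round 2: {{0},{1},{2},{3},{4},{5}}
6 equivalence class(es) (converged in 3)
[2]={2}  [5]={5}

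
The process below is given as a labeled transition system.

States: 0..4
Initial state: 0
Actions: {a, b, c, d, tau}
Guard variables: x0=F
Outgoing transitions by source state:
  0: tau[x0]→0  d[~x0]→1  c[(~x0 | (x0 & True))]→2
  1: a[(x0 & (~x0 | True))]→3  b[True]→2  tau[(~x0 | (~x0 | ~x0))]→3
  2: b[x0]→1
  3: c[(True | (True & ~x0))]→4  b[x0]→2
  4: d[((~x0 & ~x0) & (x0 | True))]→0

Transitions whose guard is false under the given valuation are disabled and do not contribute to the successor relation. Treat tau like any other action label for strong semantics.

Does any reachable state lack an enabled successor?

Reach set: {0,1,2,3,4}
  0: c→2  d→1  [2 exit(s)]
  1: b→2  tau→3  [2 exit(s)]
  2: ∅  [deadlock]
  3: c→4  [1 exit(s)]
  4: d→0  [1 exit(s)]
trace reaching 2: c

Answer: DEADLOCK at state 2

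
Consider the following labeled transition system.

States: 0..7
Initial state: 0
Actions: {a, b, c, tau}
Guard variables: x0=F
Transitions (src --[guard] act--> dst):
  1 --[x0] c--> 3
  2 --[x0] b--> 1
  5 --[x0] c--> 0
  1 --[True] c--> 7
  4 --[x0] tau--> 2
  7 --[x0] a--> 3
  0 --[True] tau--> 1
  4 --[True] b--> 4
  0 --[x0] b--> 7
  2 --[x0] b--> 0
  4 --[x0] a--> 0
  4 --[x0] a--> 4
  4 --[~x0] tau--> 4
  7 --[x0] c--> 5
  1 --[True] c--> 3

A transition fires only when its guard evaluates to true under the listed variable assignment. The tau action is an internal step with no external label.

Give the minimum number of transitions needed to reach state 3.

Layered search for 3:
  depth 0: {0}
  depth 1: {1}
  depth 2: {3,7}
first hit 3 at d=2 via tau·c

Answer: 2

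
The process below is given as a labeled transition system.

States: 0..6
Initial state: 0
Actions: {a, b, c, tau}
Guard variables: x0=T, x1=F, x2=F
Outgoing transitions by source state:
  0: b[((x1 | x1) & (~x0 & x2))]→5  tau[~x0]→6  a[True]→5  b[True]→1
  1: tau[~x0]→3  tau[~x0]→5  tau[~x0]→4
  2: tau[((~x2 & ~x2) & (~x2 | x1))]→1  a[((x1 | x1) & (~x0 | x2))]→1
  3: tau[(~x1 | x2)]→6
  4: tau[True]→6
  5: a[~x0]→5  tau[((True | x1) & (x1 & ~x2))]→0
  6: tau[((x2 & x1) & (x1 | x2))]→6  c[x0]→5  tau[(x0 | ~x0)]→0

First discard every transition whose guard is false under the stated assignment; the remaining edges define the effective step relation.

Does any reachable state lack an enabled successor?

Reach set: {0,1,5}
  0: a→5  b→1  [2 out]
  1: ∅  [no exit]
  5: ∅  [no exit]
Path to 1: b

Answer: DEADLOCK at state 1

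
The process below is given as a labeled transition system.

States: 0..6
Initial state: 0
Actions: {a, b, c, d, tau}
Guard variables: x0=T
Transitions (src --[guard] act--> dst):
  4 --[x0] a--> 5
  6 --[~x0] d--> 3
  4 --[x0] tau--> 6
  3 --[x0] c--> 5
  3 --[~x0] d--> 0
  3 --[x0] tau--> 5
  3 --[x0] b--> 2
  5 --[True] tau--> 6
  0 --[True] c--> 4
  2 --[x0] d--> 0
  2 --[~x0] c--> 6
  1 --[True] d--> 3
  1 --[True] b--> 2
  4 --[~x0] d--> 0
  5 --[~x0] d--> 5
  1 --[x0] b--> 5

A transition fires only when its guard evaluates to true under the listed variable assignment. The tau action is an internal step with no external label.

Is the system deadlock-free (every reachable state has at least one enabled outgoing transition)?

Answer: DEADLOCK at state 6

Trace:
Reach set: {0,4,5,6}
  0: c→4  [1 out]
  4: a→5  tau→6  [2 out]
  5: tau→6  [1 out]
  6: ∅  [no exit]
witness 6: c·tau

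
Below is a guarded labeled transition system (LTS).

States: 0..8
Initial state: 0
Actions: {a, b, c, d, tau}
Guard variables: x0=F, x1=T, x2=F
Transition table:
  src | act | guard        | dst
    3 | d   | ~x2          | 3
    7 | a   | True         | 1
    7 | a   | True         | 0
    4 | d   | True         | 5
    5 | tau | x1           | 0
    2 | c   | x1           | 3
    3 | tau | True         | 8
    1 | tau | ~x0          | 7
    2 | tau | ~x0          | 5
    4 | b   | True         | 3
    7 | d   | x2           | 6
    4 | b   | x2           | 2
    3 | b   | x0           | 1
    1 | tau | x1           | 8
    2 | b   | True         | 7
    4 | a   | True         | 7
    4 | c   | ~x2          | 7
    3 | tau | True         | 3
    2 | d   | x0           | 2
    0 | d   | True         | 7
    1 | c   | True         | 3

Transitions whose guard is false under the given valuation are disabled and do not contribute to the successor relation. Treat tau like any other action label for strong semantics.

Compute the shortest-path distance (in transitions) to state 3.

Answer: 3

Working:
Breadth-first toward 3:
  depth 0: {0}
  depth 1: {7}
  depth 2: {1}
  depth 3: {3,8}
first hit 3 at d=3 via d·a·c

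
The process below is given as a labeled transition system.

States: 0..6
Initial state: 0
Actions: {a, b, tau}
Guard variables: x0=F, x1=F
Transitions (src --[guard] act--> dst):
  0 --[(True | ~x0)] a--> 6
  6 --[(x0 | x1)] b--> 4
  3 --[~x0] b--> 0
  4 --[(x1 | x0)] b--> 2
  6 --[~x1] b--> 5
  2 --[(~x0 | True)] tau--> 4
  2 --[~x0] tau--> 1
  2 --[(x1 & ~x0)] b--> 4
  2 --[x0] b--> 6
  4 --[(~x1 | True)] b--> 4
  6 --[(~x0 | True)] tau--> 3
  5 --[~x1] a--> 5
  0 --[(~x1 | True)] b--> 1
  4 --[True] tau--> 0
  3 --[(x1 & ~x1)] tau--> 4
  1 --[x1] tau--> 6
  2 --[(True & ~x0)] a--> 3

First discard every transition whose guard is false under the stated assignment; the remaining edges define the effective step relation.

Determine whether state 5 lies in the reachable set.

11 transition(s) survive guard evaluation.
L0 = {0}
L1 = {1,6}  total {0,1,6}
L2 = {3,5}  total {0,1,3,5,6}
Reachable = {0,1,3,5,6}
trace reaching 5: a·b

Answer: REACHABLE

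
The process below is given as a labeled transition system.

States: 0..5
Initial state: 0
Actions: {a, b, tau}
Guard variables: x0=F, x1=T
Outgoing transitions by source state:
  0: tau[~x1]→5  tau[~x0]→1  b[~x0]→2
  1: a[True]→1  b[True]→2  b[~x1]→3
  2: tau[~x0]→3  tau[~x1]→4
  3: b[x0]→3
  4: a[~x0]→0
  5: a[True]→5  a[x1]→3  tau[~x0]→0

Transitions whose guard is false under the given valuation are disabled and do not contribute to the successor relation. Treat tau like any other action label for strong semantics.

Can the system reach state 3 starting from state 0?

9 transition(s) survive guard evaluation.
depth 0: {0}
depth 1: {1,2}  cumulative {0,1,2}
depth 2: {3}  cumulative {0,1,2,3}
Reach set: {0,1,2,3}
Path to 3: b·tau

Answer: REACHABLE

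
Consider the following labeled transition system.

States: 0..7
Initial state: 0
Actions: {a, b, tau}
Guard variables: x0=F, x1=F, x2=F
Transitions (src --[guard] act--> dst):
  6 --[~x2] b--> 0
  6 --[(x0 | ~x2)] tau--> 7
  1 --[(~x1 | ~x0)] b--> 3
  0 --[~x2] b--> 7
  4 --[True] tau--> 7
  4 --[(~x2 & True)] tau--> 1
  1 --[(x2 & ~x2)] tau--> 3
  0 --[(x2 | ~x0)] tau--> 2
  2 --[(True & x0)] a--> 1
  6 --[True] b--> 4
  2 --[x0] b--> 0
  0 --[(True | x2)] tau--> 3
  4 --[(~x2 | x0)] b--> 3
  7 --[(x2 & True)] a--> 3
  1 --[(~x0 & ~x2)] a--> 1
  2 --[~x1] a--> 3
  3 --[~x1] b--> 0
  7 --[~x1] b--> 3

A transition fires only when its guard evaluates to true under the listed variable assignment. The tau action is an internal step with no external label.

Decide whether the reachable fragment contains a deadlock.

R = {0,2,3,7}
  0: b→7  tau→2  tau→3  [3 exit(s)]
  2: a→3  [1 exit(s)]
  3: b→0  [1 exit(s)]
  7: b→3  [1 exit(s)]

Answer: DEADLOCK-FREE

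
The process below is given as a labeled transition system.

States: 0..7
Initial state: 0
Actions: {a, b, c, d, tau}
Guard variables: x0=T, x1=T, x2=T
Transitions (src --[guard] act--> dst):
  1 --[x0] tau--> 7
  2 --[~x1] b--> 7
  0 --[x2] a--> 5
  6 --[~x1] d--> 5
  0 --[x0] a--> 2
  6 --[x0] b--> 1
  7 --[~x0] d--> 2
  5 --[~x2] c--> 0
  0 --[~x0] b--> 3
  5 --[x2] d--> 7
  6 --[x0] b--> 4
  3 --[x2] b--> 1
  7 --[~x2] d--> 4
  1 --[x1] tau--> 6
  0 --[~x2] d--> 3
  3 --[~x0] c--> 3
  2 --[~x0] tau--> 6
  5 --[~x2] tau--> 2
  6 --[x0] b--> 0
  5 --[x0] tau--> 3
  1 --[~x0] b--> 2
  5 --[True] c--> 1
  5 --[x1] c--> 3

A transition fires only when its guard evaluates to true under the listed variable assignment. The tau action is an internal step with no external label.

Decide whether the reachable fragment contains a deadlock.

R = {0,1,2,3,4,5,6,7}
  0: a→2  a→5  [2 exit(s)]
  1: tau→6  tau→7  [2 exit(s)]
  2: ∅  [STUCK]
  3: b→1  [1 exit(s)]
  4: ∅  [STUCK]
  5: c→1  c→3  d→7  tau→3  [4 exit(s)]
  6: b→0  b→1  b→4  [3 exit(s)]
  7: ∅  [STUCK]
trace reaching 2: a

Answer: DEADLOCK at state 2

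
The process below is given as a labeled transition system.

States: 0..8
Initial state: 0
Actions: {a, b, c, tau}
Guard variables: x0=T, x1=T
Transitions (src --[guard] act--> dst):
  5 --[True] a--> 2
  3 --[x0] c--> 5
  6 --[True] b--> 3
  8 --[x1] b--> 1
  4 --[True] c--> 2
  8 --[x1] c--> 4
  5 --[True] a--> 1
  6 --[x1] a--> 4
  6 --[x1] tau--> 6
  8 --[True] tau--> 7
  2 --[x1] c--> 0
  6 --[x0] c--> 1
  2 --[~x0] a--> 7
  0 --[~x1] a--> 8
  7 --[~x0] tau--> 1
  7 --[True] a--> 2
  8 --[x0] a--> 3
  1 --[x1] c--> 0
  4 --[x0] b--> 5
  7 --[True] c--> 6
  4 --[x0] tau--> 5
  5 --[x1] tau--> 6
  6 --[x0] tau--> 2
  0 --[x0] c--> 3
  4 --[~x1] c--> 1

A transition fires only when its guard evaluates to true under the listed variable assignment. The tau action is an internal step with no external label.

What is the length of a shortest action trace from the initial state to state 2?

BFS to 2:
  L0 = {0}
  L1 = {3}
  L2 = {5}
  L3 = {1,2,6}
depth(2)=3, e.g. c·c·a

Answer: 3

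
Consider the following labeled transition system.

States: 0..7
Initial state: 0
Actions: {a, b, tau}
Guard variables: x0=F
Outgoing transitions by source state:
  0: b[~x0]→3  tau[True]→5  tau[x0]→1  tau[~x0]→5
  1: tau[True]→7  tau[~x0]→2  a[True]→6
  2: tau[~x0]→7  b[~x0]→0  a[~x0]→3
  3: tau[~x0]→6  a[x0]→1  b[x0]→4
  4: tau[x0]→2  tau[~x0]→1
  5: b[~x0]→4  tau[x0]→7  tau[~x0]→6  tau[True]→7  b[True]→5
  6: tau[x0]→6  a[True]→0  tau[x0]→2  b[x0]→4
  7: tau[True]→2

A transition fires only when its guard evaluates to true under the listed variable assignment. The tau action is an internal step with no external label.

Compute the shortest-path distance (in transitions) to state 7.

Answer: 2

Analysis:
Breadth-first toward 7:
  L0 = {0}
  L1 = {3,5}
  L2 = {4,6,7}
first hit 7 at d=2 via tau·tau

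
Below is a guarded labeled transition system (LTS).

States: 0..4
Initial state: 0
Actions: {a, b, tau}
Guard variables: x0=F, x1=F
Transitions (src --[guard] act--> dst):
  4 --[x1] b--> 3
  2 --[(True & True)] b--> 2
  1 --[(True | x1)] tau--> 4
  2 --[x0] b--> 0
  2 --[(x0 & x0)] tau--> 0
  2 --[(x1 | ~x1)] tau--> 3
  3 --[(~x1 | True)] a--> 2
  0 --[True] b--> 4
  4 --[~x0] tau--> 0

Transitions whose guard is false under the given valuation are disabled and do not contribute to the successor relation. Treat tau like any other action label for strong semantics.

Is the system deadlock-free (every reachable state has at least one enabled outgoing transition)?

Answer: DEADLOCK-FREE

Analysis:
Reach set: {0,4}
  0: b→4  [1 exit(s)]
  4: tau→0  [1 exit(s)]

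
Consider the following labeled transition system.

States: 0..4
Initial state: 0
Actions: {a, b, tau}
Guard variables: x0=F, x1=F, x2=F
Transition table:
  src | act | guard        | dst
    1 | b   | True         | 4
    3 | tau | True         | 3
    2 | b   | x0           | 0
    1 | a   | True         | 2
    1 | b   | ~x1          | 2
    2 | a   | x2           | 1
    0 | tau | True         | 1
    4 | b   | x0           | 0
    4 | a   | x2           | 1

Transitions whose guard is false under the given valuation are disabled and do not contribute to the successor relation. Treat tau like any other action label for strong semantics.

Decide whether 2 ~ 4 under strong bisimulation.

Answer: BISIMILAR

Trace:
Refine partition for ~:
  π0 = {{0,1,2,3,4}}
  π1 = {{0,3},{1},{2,4}}
  π2 = {{0},{1},{2,4},{3}}
4 equivalence class(es) (converged in 3)
2∈{2,4}, 4∈{2,4}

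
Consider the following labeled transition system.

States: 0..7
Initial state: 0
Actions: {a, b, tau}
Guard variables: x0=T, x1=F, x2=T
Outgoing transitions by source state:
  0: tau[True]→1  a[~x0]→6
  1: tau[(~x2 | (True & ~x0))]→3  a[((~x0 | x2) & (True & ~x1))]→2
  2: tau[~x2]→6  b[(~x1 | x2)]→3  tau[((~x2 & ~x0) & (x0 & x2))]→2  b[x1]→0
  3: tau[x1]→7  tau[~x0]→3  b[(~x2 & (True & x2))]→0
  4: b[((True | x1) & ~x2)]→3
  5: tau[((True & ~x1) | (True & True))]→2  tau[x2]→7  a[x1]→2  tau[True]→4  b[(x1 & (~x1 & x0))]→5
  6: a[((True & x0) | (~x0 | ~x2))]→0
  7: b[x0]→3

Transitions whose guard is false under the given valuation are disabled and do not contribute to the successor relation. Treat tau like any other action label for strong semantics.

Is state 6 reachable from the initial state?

Answer: UNREACHABLE

Analysis:
Guard filter leaves 8 enabled edge(s).
L0 = {0}
L1 = {1}  cumulative {0,1}
L2 = {2}  cumulative {0,1,2}
L3 = {3}  cumulative {0,1,2,3}
R = {0,1,2,3}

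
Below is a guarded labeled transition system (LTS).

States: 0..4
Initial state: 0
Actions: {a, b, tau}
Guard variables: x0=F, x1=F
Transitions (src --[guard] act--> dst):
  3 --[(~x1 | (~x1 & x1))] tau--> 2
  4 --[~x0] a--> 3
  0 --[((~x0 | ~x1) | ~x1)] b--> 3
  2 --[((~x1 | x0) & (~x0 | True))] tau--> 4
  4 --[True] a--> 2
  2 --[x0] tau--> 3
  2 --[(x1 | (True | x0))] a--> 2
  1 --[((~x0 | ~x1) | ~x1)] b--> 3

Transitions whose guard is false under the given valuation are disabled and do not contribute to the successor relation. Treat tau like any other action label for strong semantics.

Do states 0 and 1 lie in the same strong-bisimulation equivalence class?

Compute ~ classes (split until stable):
  P[0] = {{0,1,2,3,4}}
  P[1] = {{0,1},{2},{3},{4}}
Fixed point at round 2; 4 class(es).
class of 0: {0,1}; class of 1: {0,1}

Answer: BISIMILAR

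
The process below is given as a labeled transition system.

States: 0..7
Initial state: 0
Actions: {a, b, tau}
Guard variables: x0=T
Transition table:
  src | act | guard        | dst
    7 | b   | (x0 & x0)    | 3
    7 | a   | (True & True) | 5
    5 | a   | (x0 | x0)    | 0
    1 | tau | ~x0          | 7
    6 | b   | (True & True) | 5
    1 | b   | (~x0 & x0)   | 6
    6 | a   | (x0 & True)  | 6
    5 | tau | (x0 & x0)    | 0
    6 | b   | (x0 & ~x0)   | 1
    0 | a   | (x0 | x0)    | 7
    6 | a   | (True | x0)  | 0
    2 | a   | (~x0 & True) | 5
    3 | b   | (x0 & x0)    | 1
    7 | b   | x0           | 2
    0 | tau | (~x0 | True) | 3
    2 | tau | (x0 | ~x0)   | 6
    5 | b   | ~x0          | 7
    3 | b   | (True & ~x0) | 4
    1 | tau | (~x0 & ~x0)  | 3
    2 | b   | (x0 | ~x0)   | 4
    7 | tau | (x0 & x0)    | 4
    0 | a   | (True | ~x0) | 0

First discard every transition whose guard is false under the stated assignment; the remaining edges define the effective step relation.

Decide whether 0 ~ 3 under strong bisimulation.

Answer: NOT BISIMILAR

Working:
Refine partition for ~:
  round 0: {{0,1,2,3,4,5,6,7}}
  round 1: {{0,5},{1,4},{2},{3},{6},{7}}
  round 2: {{0},{1,4},{2},{3},{5},{6},{7}}
stable after 3 split(s): 7 block(s)
class of 0: {0}; class of 3: {3}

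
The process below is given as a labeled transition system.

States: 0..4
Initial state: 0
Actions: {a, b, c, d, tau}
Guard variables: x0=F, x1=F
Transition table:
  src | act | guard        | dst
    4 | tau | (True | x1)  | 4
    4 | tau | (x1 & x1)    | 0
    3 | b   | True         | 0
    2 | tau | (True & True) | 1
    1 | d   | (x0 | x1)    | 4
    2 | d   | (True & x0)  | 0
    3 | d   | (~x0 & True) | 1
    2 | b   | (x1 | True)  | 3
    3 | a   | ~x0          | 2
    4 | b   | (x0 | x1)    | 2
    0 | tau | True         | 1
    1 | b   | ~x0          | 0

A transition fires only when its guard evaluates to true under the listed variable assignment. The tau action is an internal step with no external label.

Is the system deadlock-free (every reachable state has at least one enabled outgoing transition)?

Reach set: {0,1}
  0: tau→1  [1 out]
  1: b→0  [1 out]

Answer: DEADLOCK-FREE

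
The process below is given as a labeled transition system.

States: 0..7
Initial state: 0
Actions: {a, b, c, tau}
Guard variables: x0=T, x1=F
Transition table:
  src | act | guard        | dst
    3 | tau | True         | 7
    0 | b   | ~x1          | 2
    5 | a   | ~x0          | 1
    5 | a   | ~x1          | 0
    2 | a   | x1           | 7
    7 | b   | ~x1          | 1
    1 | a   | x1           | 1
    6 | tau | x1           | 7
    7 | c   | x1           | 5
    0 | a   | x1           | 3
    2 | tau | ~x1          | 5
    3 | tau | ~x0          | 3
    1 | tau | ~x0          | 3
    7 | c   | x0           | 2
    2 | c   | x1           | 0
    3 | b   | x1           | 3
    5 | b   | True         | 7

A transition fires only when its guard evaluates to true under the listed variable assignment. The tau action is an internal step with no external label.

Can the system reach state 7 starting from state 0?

Answer: REACHABLE

Working:
After dropping false guards: 7 live edges.
Layer 0: {0}
Layer 1: {2}  cumulative {0,2}
Layer 2: {5}  cumulative {0,2,5}
Layer 3: {7}  cumulative {0,2,5,7}
Layer 4: {1}  cumulative {0,1,2,5,7}
R = {0,1,2,5,7}
trace reaching 7: b·tau·b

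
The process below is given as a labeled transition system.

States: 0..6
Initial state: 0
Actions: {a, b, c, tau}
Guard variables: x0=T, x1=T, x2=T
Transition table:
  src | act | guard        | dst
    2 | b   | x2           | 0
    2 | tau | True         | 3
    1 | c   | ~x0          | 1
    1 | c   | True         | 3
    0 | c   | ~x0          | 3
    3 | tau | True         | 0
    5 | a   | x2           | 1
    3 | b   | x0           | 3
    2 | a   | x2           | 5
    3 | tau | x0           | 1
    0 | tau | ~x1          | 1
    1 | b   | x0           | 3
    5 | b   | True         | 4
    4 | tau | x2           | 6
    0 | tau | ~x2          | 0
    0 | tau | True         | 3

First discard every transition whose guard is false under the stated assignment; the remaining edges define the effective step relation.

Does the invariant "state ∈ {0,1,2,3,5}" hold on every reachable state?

Allowed set {0,1,2,3,5}
R = {0,1,3}
  0: safe
  1: safe
  3: safe

Answer: INVARIANT HOLDS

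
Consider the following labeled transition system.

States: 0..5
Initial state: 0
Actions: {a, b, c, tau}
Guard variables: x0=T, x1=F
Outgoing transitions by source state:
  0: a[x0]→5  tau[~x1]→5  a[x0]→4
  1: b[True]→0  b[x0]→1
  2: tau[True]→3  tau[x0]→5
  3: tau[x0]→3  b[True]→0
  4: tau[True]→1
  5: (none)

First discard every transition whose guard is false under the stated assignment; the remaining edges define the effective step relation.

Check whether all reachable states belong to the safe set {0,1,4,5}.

Answer: INVARIANT HOLDS

Analysis:
Safe = {0,1,4,5}
R = {0,1,4,5}
  0: ✓
  1: ✓
  4: ✓
  5: ✓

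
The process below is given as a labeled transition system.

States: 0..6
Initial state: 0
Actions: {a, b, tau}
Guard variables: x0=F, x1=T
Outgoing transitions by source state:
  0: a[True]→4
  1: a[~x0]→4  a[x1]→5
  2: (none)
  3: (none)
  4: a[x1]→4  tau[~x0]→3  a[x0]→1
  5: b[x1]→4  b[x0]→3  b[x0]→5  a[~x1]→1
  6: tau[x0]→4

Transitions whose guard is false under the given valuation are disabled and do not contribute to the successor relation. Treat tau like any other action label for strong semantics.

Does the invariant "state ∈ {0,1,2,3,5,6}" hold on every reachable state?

Answer: INVARIANT VIOLATED at state 4

Trace:
Allowed set {0,1,2,3,5,6}
Reach set: {0,3,4}
  0: safe
  3: safe
  4: outside
reach 4 via a — violates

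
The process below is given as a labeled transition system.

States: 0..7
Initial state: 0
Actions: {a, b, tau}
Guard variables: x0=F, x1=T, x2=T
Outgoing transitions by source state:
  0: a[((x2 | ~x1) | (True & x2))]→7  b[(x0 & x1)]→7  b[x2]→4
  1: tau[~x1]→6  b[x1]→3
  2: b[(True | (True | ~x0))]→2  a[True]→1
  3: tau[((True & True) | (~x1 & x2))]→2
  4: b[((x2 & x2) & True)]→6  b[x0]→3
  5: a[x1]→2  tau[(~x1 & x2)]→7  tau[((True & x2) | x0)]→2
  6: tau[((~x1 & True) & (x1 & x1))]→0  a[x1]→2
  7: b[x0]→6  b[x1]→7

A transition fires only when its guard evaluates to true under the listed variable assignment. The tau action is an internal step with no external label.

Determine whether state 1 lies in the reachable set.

Answer: REACHABLE

Working:
11 transition(s) survive guard evaluation.
Layer 0: {0}
Layer 1: {4,7}  total {0,4,7}
Layer 2: {6}  total {0,4,6,7}
Layer 3: {2}  total {0,2,4,6,7}
Layer 4: {1}  total {0,1,2,4,6,7}
Layer 5: {3}  total {0,1,2,3,4,6,7}
Reachable = {0,1,2,3,4,6,7}
Path to 1: b·b·a·a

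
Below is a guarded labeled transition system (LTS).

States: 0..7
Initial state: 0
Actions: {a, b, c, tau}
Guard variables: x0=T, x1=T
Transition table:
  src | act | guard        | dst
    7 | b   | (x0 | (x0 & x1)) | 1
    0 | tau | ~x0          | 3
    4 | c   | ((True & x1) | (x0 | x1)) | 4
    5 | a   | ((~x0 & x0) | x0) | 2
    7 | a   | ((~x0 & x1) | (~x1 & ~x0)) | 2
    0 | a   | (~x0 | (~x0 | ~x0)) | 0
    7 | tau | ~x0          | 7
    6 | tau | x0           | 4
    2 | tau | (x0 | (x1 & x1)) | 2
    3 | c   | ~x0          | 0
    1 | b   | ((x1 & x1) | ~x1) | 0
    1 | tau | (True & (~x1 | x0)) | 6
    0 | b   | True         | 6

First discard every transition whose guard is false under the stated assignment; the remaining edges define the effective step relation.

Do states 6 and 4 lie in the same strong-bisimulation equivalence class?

Answer: NOT BISIMILAR

Analysis:
Refine partition for ~:
  π0 = {{0,1,2,3,4,5,6,7}}
  π1 = {{0,7},{1},{2,6},{3},{4},{5}}
  π2 = {{0},{1},{2},{3},{4},{5},{6},{7}}
8 equivalence class(es) (converged in 3)
class of 6: {6}; class of 4: {4}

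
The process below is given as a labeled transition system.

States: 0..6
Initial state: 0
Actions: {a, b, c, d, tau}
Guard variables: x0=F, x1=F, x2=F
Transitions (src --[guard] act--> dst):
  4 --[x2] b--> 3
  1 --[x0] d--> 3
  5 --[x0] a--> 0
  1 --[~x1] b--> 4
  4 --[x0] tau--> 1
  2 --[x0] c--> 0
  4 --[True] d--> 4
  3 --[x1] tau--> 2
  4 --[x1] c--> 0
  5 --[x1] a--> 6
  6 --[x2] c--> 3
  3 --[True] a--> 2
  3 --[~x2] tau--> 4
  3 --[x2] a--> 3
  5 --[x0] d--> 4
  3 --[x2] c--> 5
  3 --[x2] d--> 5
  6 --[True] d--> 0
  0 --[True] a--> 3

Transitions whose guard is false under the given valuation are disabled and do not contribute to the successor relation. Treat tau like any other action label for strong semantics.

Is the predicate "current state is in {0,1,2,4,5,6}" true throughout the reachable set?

Answer: INVARIANT VIOLATED at state 3

Trace:
Allowed set {0,1,2,4,5,6}
R = {0,2,3,4}
  0: ✓
  2: ✓
  3: ✗ unsafe
  4: ✓
witness against invariant: a → 3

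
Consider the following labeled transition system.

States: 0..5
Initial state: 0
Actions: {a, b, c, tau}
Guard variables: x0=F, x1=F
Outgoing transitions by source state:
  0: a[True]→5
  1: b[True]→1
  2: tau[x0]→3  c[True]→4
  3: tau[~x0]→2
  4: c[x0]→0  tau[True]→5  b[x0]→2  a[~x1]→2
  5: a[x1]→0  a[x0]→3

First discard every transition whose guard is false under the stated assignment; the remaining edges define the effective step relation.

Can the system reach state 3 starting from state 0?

After dropping false guards: 6 live edges.
depth 0: {0}
depth 1: {5}  cumulative {0,5}
Reach set: {0,5}

Answer: UNREACHABLE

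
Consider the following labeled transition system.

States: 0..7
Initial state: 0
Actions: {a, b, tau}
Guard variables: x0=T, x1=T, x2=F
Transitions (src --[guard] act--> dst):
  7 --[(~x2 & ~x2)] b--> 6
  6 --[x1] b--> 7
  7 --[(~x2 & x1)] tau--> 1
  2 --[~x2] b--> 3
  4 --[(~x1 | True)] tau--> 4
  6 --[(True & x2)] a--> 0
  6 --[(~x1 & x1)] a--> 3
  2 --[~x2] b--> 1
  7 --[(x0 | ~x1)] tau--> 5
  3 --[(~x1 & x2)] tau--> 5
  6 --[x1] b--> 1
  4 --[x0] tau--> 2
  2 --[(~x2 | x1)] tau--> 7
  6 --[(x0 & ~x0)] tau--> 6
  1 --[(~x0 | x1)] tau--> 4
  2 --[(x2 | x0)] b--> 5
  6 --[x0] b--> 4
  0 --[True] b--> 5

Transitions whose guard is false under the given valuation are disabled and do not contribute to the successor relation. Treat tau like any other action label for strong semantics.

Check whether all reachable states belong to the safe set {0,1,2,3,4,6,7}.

Answer: INVARIANT VIOLATED at state 5

Working:
Safe = {0,1,2,3,4,6,7}
Reachable = {0,5}
  0: ✓
  5: outside
counterexample path to 5: b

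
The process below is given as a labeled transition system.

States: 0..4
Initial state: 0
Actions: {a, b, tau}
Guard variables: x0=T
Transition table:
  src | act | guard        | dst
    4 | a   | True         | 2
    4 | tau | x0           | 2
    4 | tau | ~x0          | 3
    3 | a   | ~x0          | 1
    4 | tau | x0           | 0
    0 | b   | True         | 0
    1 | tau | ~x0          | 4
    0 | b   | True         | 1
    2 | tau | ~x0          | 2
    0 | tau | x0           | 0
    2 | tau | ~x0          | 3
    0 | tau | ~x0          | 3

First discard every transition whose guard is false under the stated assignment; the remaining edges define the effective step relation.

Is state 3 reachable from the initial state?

6 transition(s) survive guard evaluation.
depth 0: {0}
depth 1: {1}  cumulative {0,1}
Reachable = {0,1}

Answer: UNREACHABLE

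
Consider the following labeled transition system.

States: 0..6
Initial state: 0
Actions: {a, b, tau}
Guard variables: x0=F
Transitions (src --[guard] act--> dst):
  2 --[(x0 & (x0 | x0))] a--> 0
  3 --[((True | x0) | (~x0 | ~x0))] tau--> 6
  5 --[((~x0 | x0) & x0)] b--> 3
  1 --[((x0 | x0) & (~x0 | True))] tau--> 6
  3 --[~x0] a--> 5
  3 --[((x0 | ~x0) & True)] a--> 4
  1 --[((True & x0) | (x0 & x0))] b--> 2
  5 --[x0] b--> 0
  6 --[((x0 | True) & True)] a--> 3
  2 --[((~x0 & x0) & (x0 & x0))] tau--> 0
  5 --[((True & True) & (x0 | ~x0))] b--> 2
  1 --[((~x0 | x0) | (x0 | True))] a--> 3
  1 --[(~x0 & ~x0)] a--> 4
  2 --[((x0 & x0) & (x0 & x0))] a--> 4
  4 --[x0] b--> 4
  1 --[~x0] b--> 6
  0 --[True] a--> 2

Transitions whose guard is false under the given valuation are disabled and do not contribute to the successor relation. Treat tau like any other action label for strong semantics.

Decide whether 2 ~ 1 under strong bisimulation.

Bisimulation quotient by refinement:
  P[0] = {{0,1,2,3,4,5,6}}
  P[1] = {{0,6},{1},{2,4},{3},{5}}
  P[2] = {{0},{1},{2,4},{3},{5},{6}}
stable after 3 split(s): 6 block(s)
class of 2: {2,4}; class of 1: {1}

Answer: NOT BISIMILAR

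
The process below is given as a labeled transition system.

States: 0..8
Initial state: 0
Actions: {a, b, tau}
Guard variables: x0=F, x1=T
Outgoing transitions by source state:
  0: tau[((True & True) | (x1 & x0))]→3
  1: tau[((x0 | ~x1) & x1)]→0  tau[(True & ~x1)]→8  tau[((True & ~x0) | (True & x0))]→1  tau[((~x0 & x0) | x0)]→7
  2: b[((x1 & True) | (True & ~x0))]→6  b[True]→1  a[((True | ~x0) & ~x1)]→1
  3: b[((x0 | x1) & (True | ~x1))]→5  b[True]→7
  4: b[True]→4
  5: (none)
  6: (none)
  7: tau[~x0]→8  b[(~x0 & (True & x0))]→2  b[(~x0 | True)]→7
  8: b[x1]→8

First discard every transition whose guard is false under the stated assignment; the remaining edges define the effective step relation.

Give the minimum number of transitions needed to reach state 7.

Answer: 2

Trace:
Layered search for 7:
  depth 0: {0}
  depth 1: {3}
  depth 2: {5,7}
first hit 7 at d=2 via tau·b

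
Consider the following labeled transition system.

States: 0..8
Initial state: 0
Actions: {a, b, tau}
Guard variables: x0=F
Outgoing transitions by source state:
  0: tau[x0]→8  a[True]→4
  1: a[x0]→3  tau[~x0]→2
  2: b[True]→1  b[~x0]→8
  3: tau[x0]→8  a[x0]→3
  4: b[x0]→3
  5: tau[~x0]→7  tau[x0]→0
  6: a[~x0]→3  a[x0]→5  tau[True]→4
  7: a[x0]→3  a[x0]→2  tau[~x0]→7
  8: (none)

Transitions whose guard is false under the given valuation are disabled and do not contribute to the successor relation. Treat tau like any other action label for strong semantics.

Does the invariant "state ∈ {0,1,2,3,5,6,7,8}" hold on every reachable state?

Allowed set {0,1,2,3,5,6,7,8}
R = {0,4}
  0: ok
  4: outside
reach 4 via a — violates

Answer: INVARIANT VIOLATED at state 4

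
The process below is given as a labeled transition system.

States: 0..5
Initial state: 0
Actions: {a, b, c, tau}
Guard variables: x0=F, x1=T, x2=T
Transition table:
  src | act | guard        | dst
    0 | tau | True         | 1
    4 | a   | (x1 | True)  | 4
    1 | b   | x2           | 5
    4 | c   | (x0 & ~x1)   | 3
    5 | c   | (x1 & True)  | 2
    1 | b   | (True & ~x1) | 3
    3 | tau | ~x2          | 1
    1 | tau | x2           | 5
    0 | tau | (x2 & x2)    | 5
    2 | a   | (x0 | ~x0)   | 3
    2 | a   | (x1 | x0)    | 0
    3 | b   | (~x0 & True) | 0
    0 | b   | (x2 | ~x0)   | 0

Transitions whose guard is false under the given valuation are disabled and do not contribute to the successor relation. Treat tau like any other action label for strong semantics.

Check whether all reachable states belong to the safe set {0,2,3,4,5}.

Answer: INVARIANT VIOLATED at state 1

Analysis:
Safe = {0,2,3,4,5}
Reachable = {0,1,2,3,5}
  0: ok
  1: outside
  2: ok
  3: ok
  5: ok
counterexample path to 1: tau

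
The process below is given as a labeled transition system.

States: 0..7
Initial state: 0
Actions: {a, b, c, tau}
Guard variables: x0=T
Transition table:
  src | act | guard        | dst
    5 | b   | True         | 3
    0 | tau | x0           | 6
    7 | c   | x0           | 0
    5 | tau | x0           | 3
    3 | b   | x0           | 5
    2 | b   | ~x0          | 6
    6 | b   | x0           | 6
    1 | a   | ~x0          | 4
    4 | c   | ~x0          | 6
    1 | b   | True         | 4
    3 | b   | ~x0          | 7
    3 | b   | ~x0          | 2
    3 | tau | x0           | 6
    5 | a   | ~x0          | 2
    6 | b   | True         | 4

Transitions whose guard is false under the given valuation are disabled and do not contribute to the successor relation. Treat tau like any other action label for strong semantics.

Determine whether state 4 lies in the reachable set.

Answer: REACHABLE

Analysis:
9 transition(s) survive guard evaluation.
L0 = {0}
L1 = {6}  now seen {0,6}
L2 = {4}  now seen {0,4,6}
R = {0,4,6}
trace reaching 4: tau·b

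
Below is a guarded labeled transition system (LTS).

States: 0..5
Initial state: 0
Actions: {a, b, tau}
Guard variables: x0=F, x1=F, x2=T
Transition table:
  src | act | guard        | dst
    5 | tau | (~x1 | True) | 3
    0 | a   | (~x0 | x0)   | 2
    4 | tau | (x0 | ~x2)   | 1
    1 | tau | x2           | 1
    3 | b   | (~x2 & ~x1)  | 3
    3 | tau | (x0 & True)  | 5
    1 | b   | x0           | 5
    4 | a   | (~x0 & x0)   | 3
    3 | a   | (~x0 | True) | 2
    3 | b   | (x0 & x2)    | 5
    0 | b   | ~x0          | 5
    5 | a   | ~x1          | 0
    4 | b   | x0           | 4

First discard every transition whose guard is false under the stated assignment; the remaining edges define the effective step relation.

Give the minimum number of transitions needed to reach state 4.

Answer: UNREACHABLE

Trace:
Breadth-first toward 4:
  L0 = {0}
  L1 = {2,5}
  L2 = {3}
4 never appears.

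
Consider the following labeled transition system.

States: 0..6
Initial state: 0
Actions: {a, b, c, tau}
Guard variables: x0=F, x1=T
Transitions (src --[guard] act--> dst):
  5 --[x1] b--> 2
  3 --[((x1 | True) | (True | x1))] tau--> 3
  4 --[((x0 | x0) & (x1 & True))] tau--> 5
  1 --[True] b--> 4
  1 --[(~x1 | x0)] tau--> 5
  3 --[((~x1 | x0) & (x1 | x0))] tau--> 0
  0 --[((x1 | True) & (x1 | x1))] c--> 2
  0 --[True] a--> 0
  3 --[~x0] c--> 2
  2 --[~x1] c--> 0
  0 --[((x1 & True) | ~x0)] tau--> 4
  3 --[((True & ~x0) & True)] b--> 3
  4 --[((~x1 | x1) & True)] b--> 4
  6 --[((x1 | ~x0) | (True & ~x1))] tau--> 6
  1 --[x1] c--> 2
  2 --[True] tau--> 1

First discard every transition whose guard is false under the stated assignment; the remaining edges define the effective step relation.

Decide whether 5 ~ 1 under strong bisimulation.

Answer: NOT BISIMILAR

Trace:
Bisimulation quotient by refinement:
  P[0] = {{0,1,2,3,4,5,6}}
  P[1] = {{0},{1},{2,6},{3},{4,5}}
  P[2] = {{0},{1},{2},{3},{4},{5},{6}}
stable after 3 split(s): 7 block(s)
class of 5: {5}; class of 1: {1}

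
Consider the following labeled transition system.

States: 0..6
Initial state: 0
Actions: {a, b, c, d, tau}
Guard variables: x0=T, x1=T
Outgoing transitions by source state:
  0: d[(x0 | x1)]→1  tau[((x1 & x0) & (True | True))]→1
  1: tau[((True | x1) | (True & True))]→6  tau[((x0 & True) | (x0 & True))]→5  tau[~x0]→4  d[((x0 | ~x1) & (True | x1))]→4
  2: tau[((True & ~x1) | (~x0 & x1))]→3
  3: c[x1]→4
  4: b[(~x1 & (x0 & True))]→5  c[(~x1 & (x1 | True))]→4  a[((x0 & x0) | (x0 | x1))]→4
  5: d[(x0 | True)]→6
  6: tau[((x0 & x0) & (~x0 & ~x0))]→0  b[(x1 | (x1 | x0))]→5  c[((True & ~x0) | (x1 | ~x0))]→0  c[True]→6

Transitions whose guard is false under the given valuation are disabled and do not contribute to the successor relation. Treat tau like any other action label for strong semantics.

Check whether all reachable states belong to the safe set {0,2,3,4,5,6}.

Inv-set: {0,2,3,4,5,6}
R = {0,1,4,5,6}
  0: ✓
  1: outside
  4: ✓
  5: ✓
  6: ✓
witness against invariant: d → 1

Answer: INVARIANT VIOLATED at state 1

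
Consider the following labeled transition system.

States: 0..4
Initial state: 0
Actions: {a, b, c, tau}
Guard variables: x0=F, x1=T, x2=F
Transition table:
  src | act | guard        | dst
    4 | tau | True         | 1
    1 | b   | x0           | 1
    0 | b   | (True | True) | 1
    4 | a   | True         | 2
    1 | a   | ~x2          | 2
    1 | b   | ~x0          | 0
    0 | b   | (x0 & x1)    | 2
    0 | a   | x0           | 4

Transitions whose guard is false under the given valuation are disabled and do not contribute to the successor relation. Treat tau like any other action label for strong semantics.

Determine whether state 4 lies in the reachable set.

Answer: UNREACHABLE

Trace:
Guard filter leaves 5 enabled edge(s).
depth 0: {0}
depth 1: {1}  total {0,1}
depth 2: {2}  total {0,1,2}
Reach set: {0,1,2}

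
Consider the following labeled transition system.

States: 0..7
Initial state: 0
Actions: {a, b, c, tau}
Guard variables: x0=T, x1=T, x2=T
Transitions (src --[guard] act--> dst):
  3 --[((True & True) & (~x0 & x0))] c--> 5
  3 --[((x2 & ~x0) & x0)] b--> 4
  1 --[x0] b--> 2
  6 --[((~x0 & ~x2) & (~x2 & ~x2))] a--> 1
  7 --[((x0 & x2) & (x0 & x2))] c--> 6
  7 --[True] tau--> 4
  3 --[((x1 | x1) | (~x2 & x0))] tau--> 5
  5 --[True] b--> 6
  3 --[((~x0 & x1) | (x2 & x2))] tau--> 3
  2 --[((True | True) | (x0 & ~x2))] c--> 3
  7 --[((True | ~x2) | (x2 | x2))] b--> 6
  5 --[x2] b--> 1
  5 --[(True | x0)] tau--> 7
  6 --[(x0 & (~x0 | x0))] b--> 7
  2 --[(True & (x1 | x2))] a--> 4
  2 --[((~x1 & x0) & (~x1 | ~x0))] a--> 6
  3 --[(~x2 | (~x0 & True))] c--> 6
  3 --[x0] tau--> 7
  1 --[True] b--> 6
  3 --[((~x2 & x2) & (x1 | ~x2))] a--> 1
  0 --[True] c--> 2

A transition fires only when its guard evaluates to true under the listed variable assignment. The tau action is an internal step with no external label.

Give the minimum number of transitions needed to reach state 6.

BFS to 6:
  L0 = {0}
  L1 = {2}
  L2 = {3,4}
  L3 = {5,7}
  L4 = {1,6}
depth(6)=4, e.g. c·c·tau·b

Answer: 4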